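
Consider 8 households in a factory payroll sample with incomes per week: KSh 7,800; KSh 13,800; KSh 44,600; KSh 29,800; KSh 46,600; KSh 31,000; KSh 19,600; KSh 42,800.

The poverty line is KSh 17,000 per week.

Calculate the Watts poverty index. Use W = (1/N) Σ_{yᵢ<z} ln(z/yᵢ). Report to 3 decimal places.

Incomes under z: KSh 7,800, KSh 13,800 (q = 2 of N = 8).
Log shortfalls: ln(17000/7800) = 0.7791; ln(17000/13800) = 0.2085.
W = 0.987634 / 8 = 0.123.

0.123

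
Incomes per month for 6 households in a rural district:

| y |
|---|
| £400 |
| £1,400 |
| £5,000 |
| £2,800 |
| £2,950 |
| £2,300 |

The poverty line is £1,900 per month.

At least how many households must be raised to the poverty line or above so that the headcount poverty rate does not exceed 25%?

Currently q = 2 of N = 6 are below the line (H = 0.333).
A headcount ratio of at most 25% allows at most ⌊0.25 × 6⌋ = 1 poor households.
So at least 2 − 1 = 1 must be lifted.

1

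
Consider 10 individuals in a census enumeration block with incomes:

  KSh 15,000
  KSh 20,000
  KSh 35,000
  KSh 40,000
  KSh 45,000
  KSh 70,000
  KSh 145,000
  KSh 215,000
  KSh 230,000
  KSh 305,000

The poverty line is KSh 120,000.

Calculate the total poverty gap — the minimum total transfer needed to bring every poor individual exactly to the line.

Below z: KSh 15,000, KSh 20,000, KSh 35,000, KSh 40,000, KSh 45,000, KSh 70,000 (q = 6 of N = 10).
Individual gaps: 120000−15000 = 105000; 120000−20000 = 100000; 120000−35000 = 85000; 120000−40000 = 80000; 120000−45000 = 75000; 120000−70000 = 50000.
Aggregate gap = KSh 495,000.

KSh 495,000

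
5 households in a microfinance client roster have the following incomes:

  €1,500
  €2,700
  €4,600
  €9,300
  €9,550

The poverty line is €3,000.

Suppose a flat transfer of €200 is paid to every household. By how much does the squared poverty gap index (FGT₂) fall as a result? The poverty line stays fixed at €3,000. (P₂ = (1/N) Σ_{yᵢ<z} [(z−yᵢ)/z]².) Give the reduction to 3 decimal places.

0.014

Before: below the line — €1,500, €2,700; squared poverty gap index (FGT₂) = 0.05200.
After the €200 transfer: below the line — €1,700, €2,900; squared poverty gap index (FGT₂) = 0.03778.
Reduction = 0.05200 − 0.03778 = 0.014.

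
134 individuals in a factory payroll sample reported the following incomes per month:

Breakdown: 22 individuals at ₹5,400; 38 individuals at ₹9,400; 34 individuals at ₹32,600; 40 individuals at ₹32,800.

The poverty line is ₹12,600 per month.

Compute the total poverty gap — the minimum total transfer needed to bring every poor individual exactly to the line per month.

₹280,000

Below z: 22×₹5,400, 38×₹9,400 (q = 60 of N = 134).
Individual gaps: 22×(12600−5400) = 158400; 38×(12600−9400) = 121600.
Aggregate gap = ₹280,000.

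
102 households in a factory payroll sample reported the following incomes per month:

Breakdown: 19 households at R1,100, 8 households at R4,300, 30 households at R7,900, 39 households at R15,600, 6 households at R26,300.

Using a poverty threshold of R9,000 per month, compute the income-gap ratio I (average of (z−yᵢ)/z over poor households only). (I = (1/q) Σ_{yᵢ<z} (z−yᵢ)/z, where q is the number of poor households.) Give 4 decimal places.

Poor units: 19×R1,100, 8×R4,300, 30×R7,900 (q = 57 of N = 102).
Relative gaps: 0.8778 (×19), 0.5222 (×8), 0.1222 (×30); sum = 24.522222.
I averages over the q = 57 poor units only: 24.522222 / 57 = 0.4302.

0.4302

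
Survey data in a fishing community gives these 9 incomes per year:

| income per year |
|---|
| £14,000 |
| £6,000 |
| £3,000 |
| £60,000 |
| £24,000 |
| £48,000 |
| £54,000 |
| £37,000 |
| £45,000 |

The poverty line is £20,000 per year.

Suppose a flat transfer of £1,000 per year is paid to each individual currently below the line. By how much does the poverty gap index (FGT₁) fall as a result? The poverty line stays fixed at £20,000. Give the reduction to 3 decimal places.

Before: below the line — £3,000, £6,000, £14,000; poverty gap index (FGT₁) = 0.20556.
After the £1,000 transfer: below the line — £4,000, £7,000, £15,000; poverty gap index (FGT₁) = 0.18889.
Reduction = 0.20556 − 0.18889 = 0.017.

0.017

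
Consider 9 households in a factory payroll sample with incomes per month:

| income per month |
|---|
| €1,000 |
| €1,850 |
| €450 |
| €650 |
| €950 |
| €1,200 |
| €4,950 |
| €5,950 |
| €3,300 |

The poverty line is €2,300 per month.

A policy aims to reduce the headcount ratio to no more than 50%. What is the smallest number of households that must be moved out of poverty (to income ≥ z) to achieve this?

Currently q = 6 of N = 9 are below the line (H = 0.667).
A headcount ratio of at most 50% allows at most ⌊0.50 × 9⌋ = 4 poor households.
So at least 6 − 4 = 2 must be lifted.

2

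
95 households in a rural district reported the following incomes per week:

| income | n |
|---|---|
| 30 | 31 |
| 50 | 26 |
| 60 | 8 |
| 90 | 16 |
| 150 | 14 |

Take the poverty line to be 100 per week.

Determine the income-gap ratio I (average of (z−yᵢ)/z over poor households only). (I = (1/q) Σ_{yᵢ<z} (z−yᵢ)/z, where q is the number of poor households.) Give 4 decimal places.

0.4877

Poor units: 31×30, 26×50, 8×60, 16×90 (q = 81 of N = 95).
Shortfall ratios (z−y)/z: 0.7000 (×31), 0.5000 (×26), 0.4000 (×8), 0.1000 (×16); sum = 39.500000.
I averages over the q = 81 poor units only: 39.500000 / 81 = 0.4877.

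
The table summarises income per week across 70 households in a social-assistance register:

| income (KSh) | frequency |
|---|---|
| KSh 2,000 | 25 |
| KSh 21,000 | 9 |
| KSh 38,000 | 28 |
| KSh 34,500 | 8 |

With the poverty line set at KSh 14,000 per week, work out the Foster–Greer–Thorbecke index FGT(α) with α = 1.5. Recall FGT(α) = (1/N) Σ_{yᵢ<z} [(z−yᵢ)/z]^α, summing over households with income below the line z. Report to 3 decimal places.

0.283

Below z: 25×KSh 2,000 (q = 25 of N = 70).
Gap ratios (z−y)/z: (14000−2000)/14000 = 0.8571 (×25).
Raised to α = 1.5: 0.79356 (×25).
Sum = 19.839002; FGT(1.5) = 19.839002 / 70 = 0.283.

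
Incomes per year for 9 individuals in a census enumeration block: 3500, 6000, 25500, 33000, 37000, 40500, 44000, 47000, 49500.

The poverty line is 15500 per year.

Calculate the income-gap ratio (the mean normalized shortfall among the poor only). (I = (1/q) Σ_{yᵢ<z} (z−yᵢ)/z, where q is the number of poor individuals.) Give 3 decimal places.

0.694

Incomes under z: 3500, 6000 (q = 2 of N = 9).
Relative gaps: 0.7742, 0.6129; sum = 1.387097.
The income-gap ratio divides by q (the poor only): 1.387097 / 2 = 0.694.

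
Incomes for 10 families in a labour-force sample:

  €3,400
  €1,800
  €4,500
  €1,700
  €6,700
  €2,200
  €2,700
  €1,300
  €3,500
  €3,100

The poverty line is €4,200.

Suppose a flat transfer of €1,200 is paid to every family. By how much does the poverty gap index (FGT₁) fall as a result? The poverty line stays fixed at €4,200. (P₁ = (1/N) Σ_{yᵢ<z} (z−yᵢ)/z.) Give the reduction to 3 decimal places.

0.205

Before: below the line — €1,300, €1,700, €1,800, €2,200, €2,700, €3,100, €3,400, €3,500; poverty gap index (FGT₁) = 0.33095.
After the €1,200 transfer: below the line — €2,500, €2,900, €3,000, €3,400, €3,900; poverty gap index (FGT₁) = 0.12619.
Reduction = 0.33095 − 0.12619 = 0.205.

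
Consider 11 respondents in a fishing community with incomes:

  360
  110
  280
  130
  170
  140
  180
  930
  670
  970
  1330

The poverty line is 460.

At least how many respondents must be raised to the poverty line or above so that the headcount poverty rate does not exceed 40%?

7 of the 11 respondents are poor, so H = 7/11 = 0.636.
A headcount ratio of at most 40% allows at most ⌊0.40 × 11⌋ = 4 poor respondents.
So at least 7 − 4 = 3 must be lifted.

3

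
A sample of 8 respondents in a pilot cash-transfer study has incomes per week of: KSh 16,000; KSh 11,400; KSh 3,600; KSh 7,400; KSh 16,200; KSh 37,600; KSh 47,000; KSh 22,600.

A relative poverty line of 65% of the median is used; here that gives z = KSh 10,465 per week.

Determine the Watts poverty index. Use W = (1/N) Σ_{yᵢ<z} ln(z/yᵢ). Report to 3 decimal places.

Poor units: KSh 3,600, KSh 7,400 (q = 2 of N = 8).
Log shortfalls: ln(10465/3600) = 1.0671; ln(10465/7400) = 0.3466.
W = 1.413659 / 8 = 0.177.

0.177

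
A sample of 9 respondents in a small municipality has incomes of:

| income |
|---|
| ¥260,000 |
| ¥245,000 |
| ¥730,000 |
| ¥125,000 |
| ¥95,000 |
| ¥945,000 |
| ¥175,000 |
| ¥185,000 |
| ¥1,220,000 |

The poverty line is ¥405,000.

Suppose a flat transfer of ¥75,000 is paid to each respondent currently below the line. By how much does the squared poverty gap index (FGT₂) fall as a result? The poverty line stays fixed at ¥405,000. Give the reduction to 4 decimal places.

Before: below the line — ¥95,000, ¥125,000, ¥175,000, ¥185,000, ¥245,000, ¥260,000; squared poverty gap index (FGT₂) = 0.218412.
After the ¥75,000 transfer: below the line — ¥170,000, ¥200,000, ¥250,000, ¥260,000, ¥320,000, ¥335,000; squared poverty gap index (FGT₂) = 0.104608.
Reduction = 0.218412 − 0.104608 = 0.1138.

0.1138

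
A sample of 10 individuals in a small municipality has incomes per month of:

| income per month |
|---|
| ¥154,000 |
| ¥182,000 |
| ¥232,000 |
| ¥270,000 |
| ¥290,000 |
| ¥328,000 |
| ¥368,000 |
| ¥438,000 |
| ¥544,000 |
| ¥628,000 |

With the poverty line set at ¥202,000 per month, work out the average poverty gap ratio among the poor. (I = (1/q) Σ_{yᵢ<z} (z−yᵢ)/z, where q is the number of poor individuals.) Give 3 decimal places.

Below the line: ¥154,000, ¥182,000 (q = 2 of N = 10).
Relative gaps: 0.2376, 0.0990; sum = 0.336634.
The income-gap ratio divides by q (the poor only): 0.336634 / 2 = 0.168.

0.168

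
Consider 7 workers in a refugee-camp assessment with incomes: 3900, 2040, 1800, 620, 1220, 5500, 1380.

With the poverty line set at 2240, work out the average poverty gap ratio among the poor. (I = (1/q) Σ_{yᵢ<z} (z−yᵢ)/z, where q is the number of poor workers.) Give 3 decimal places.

Incomes under z: 620, 1220, 1380, 1800, 2040 (q = 5 of N = 7).
Relative gaps: 0.7232, 0.4554, 0.3839, 0.1964, 0.0893; sum = 1.848214.
I averages over the q = 5 poor units only: 1.848214 / 5 = 0.370.

0.370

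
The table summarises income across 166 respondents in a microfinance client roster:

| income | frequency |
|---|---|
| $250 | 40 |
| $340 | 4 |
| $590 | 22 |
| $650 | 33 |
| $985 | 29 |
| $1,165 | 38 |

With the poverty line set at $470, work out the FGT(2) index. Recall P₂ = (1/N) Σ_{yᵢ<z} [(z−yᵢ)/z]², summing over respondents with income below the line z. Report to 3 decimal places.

0.055

Below the line: 40×$250, 4×$340 (q = 44 of N = 166).
Shortfall ratios: (470−250)/470 = 0.4681 (×40); (470−340)/470 = 0.2766 (×4).
Squared: 0.2191 (×40); 0.0765 (×4).
Sum = 9.070167; P₂ = 9.070167 / 166 = 0.055.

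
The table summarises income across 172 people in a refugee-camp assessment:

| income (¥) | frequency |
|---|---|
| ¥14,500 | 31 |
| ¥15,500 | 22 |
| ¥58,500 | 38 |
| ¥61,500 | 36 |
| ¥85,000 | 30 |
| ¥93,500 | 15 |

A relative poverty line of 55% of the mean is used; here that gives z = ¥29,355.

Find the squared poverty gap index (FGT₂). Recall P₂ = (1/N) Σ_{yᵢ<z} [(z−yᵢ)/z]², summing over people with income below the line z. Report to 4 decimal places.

Below z: 31×¥14,500, 22×¥15,500 (q = 53 of N = 172).
Normalized shortfalls: (29355−14500)/29355 = 0.5060 (×31); (29355−15500)/29355 = 0.4720 (×22).
Squared: 0.2561 (×31); 0.2228 (×22).
Sum = 12.839432; P₂ = 12.839432 / 172 = 0.0746.

0.0746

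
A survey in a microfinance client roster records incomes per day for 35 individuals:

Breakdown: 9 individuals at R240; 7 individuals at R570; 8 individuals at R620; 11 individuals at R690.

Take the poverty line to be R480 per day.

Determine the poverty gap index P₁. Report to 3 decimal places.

0.129

Below z: 9×R240 (q = 9 of N = 35).
Relative gaps: (480−240)/480 = 0.5000 (×9).
Sum of shortfalls = 4.500000; P₁ averages over all N: 4.500000 / 35 = 0.129.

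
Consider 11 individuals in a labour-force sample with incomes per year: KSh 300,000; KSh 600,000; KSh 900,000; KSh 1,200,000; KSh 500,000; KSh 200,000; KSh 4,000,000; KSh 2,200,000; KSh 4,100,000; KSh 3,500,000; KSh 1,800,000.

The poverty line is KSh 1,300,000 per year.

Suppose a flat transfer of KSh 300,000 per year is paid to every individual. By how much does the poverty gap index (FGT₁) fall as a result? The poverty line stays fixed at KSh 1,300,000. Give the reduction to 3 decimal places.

Before: below the line — KSh 200,000, KSh 300,000, KSh 500,000, KSh 600,000, KSh 900,000, KSh 1,200,000; poverty gap index (FGT₁) = 0.28671.
After the KSh 300,000 transfer: below the line — KSh 500,000, KSh 600,000, KSh 800,000, KSh 900,000, KSh 1,200,000; poverty gap index (FGT₁) = 0.17483.
Reduction = 0.28671 − 0.17483 = 0.112.

0.112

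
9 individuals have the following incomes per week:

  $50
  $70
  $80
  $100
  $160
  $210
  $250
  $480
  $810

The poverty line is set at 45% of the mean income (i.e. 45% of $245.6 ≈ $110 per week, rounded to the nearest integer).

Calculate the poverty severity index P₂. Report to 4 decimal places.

0.0569

Below the line: $50, $70, $80, $100 (q = 4 of N = 9).
Relative gaps: (110−50)/110 = 0.5455; (110−70)/110 = 0.3636; (110−80)/110 = 0.2727; (110−100)/110 = 0.0909.
Squared: 0.2975; 0.1322; 0.0744; 0.0083.
Sum = 0.512397; P₂ = 0.512397 / 9 = 0.0569.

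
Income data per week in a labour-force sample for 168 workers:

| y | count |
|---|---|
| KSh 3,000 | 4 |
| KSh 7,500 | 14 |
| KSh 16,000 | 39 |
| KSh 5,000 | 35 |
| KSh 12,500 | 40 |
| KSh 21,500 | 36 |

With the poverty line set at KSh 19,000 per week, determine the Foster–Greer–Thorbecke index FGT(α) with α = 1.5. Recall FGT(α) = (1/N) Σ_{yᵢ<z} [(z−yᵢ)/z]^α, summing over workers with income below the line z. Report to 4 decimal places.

Below z: 4×KSh 3,000, 35×KSh 5,000, 14×KSh 7,500, 40×KSh 12,500, 39×KSh 16,000 (q = 132 of N = 168).
Gap ratios (z−y)/z: (19000−3000)/19000 = 0.8421 (×4); (19000−5000)/19000 = 0.7368 (×35); (19000−7500)/19000 = 0.6053 (×14); (19000−12500)/19000 = 0.3421 (×40); (19000−16000)/19000 = 0.1579 (×39).
Raised to α = 1.5: 0.77277 (×4); 0.63250 (×35); 0.47089 (×14); 0.20010 (×40); 0.06274 (×39).
Sum = 42.271807; FGT(1.5) = 42.271807 / 168 = 0.2516.

0.2516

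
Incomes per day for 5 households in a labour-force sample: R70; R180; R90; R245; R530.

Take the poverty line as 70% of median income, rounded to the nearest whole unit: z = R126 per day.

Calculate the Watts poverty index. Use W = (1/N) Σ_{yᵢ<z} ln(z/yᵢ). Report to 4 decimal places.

0.1849

Incomes under z: R70, R90 (q = 2 of N = 5).
Log shortfalls: ln(126/70) = 0.5878; ln(126/90) = 0.3365.
W = 0.924259 / 5 = 0.1849.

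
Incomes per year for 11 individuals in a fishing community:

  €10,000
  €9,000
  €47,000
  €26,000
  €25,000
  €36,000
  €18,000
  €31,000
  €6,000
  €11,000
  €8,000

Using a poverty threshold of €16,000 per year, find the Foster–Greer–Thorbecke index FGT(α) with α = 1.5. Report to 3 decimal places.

0.140

Below z: €6,000, €8,000, €9,000, €10,000, €11,000 (q = 5 of N = 11).
Shortfall ratios: (16000−6000)/16000 = 0.6250; (16000−8000)/16000 = 0.5000; (16000−9000)/16000 = 0.4375; (16000−10000)/16000 = 0.3750; (16000−11000)/16000 = 0.3125.
Raised to α = 1.5: 0.49411; 0.35355; 0.28938; 0.22964; 0.17469.
Sum = 1.541371; FGT(1.5) = 1.541371 / 11 = 0.140.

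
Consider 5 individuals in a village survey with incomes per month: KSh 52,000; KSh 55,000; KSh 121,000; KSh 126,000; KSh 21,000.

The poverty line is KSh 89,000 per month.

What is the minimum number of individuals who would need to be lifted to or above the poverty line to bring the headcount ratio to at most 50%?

1

3 of the 5 individuals are poor, so H = 3/5 = 0.600.
A headcount ratio of at most 50% allows at most ⌊0.50 × 5⌋ = 2 poor individuals.
So at least 3 − 2 = 1 must be lifted.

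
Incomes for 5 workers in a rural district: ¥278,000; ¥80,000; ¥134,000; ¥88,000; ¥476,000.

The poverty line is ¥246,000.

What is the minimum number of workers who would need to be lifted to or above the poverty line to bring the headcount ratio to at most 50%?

Currently q = 3 of N = 5 are below the line (H = 0.600).
A headcount ratio of at most 50% allows at most ⌊0.50 × 5⌋ = 2 poor workers.
So at least 3 − 2 = 1 must be lifted.

1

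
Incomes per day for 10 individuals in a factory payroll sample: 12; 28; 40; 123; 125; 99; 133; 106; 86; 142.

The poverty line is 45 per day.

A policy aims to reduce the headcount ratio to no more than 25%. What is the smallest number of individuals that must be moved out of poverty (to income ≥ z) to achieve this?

1

Currently q = 3 of N = 10 are below the line (H = 0.300).
A headcount ratio of at most 25% allows at most ⌊0.25 × 10⌋ = 2 poor individuals.
So at least 3 − 2 = 1 must be lifted.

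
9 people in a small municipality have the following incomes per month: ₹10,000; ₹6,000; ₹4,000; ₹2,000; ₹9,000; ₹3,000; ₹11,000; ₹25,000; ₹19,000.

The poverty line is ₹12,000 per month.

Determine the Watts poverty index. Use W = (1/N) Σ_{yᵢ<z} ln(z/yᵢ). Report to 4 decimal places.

Below the line: ₹2,000, ₹3,000, ₹4,000, ₹6,000, ₹9,000, ₹10,000, ₹11,000 (q = 7 of N = 9).
Log gaps: ln(12000/2000) = 1.7918; ln(12000/3000) = 1.3863; ln(12000/4000) = 1.0986; ln(12000/6000) = 0.6931; ln(12000/9000) = 0.2877; ln(12000/10000) = 0.1823; ln(12000/11000) = 0.0870.
W = 5.526828 / 9 = 0.6141.

0.6141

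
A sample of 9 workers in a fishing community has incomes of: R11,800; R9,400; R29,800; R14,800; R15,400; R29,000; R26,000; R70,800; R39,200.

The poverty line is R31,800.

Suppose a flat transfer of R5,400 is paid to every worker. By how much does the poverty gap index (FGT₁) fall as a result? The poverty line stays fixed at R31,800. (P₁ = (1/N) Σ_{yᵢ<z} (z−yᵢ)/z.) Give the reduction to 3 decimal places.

0.111

Before: below the line — R9,400, R11,800, R14,800, R15,400, R26,000, R29,000, R29,800; poverty gap index (FGT₁) = 0.30189.
After the R5,400 transfer: below the line — R14,800, R17,200, R20,200, R20,800, R31,400; poverty gap index (FGT₁) = 0.19078.
Reduction = 0.30189 − 0.19078 = 0.111.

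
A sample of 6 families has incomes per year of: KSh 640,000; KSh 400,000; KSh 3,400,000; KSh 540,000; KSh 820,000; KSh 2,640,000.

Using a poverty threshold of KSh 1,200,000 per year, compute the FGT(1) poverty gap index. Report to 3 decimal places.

Incomes under z: KSh 400,000, KSh 540,000, KSh 640,000, KSh 820,000 (q = 4 of N = 6).
Normalized shortfalls: (1200000−400000)/1200000 = 0.6667; (1200000−540000)/1200000 = 0.5500; (1200000−640000)/1200000 = 0.4667; (1200000−820000)/1200000 = 0.3167.
Sum of shortfalls = 2.000000; P₁ averages over all N: 2.000000 / 6 = 0.333.

0.333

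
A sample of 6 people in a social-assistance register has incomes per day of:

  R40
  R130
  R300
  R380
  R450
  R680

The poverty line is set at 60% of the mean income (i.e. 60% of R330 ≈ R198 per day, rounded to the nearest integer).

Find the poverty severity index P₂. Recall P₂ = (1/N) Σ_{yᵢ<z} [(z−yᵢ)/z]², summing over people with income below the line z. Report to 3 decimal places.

Below the line: R40, R130 (q = 2 of N = 6).
Normalized shortfalls: (198−40)/198 = 0.7980; (198−130)/198 = 0.3434.
Squared: 0.6368; 0.1179.
Sum = 0.754719; P₂ = 0.754719 / 6 = 0.126.

0.126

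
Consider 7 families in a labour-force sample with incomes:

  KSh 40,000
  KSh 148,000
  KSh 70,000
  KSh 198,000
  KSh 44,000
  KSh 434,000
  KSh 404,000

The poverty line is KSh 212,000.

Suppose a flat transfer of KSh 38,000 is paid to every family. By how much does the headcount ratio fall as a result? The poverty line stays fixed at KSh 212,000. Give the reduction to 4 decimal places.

Before: below the line — KSh 40,000, KSh 44,000, KSh 70,000, KSh 148,000, KSh 198,000; headcount ratio = 0.714286.
After the KSh 38,000 transfer: below the line — KSh 78,000, KSh 82,000, KSh 108,000, KSh 186,000; headcount ratio = 0.571429.
Reduction = 0.714286 − 0.571429 = 0.1429.

0.1429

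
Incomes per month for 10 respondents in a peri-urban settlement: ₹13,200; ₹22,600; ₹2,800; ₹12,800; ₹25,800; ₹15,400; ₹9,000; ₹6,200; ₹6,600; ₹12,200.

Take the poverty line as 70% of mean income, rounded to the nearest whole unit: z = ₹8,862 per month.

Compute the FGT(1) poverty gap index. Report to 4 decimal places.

Below the line: ₹2,800, ₹6,200, ₹6,600 (q = 3 of N = 10).
Normalized shortfalls: (8862−2800)/8862 = 0.6840; (8862−6200)/8862 = 0.3004; (8862−6600)/8862 = 0.2552.
Sum of shortfalls = 1.239675; P₁ averages over all N: 1.239675 / 10 = 0.1240.

0.1240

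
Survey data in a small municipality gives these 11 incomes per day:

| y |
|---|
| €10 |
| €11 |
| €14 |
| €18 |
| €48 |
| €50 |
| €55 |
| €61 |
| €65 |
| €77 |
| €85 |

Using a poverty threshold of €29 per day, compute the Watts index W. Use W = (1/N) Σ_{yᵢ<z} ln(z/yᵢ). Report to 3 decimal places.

0.294

Below z: €10, €11, €14, €18 (q = 4 of N = 11).
ln(z/y) terms: ln(29/10) = 1.0647; ln(29/11) = 0.9694; ln(29/14) = 0.7282; ln(29/18) = 0.4769.
W = 3.239274 / 11 = 0.294.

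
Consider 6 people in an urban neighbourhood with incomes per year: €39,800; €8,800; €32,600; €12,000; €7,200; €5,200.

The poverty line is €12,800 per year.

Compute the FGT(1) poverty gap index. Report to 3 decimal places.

0.234

Incomes under z: €5,200, €7,200, €8,800, €12,000 (q = 4 of N = 6).
Gap ratios (z−y)/z: (12800−5200)/12800 = 0.5938; (12800−7200)/12800 = 0.4375; (12800−8800)/12800 = 0.3125; (12800−12000)/12800 = 0.0625.
Sum of shortfalls = 1.406250; P₁ averages over all N: 1.406250 / 6 = 0.234.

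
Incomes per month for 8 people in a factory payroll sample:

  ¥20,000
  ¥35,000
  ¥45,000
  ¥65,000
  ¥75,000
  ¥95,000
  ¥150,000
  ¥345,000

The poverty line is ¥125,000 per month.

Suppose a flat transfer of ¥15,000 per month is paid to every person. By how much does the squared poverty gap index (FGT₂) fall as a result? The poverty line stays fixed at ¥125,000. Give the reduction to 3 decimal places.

0.089

Before: below the line — ¥20,000, ¥35,000, ¥45,000, ¥65,000, ¥75,000, ¥95,000; squared poverty gap index (FGT₂) = 0.26020.
After the ¥15,000 transfer: below the line — ¥35,000, ¥50,000, ¥60,000, ¥80,000, ¥90,000, ¥110,000; squared poverty gap index (FGT₂) = 0.17140.
Reduction = 0.26020 − 0.17140 = 0.089.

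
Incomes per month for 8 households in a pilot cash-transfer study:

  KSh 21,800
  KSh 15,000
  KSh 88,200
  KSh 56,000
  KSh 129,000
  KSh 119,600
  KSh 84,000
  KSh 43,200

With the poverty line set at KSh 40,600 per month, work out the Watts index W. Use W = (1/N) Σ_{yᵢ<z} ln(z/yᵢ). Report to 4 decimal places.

0.2022

Below z: KSh 15,000, KSh 21,800 (q = 2 of N = 8).
Log gaps: ln(40600/15000) = 0.9957; ln(40600/21800) = 0.6219.
W = 1.617576 / 8 = 0.2022.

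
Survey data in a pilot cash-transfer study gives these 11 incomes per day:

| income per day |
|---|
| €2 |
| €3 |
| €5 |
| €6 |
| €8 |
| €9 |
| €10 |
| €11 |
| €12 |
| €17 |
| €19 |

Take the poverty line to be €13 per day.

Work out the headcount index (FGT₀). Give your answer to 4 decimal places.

0.8182

9 of the 11 households have income below €13.
H = 9/11 = 0.8182.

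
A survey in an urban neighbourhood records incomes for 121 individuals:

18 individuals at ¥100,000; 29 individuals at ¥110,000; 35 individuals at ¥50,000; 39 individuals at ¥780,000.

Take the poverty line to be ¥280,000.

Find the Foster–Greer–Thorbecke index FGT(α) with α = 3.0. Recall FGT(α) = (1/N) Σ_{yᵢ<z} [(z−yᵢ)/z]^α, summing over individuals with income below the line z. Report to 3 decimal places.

Poor units: 35×¥50,000, 18×¥100,000, 29×¥110,000 (q = 82 of N = 121).
Normalized shortfalls: (280000−50000)/280000 = 0.8214 (×35); (280000−100000)/280000 = 0.6429 (×18); (280000−110000)/280000 = 0.6071 (×29).
Raised to α = 3.0: 0.55425 (×35); 0.26567 (×18); 0.22381 (×29).
Sum = 30.671374; FGT(3.0) = 30.671374 / 121 = 0.253.

0.253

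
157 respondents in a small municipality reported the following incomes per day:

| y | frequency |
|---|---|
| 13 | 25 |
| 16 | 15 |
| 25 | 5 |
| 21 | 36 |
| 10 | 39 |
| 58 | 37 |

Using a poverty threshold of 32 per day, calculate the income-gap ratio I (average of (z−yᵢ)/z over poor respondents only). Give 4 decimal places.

0.5219

Below the line: 39×10, 25×13, 15×16, 36×21, 5×25 (q = 120 of N = 157).
Shortfall ratios (z−y)/z: 0.6875 (×39), 0.5938 (×25), 0.5000 (×15), 0.3438 (×36), 0.2188 (×5); sum = 62.625000.
The income-gap ratio divides by q (the poor only): 62.625000 / 120 = 0.5219.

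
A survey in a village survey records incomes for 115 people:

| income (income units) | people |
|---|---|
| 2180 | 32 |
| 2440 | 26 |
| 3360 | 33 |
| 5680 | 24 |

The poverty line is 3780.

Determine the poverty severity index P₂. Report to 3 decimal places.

Poor units: 32×2180, 26×2440, 33×3360 (q = 91 of N = 115).
Normalized shortfalls: (3780−2180)/3780 = 0.4233 (×32); (3780−2440)/3780 = 0.3545 (×26); (3780−3360)/3780 = 0.1111 (×33).
Squared: 0.1792 (×32); 0.1257 (×26); 0.0123 (×33).
Sum = 9.408107; P₂ = 9.408107 / 115 = 0.082.

0.082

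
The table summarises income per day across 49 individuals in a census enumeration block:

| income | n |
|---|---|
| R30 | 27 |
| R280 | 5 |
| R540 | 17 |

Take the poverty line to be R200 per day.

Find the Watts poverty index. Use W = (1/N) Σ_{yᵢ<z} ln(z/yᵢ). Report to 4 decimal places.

1.0454

Incomes under z: 27×R30 (q = 27 of N = 49).
Log shortfalls: ln(200/30) = 1.8971 (×27).
W = 51.222240 / 49 = 1.0454.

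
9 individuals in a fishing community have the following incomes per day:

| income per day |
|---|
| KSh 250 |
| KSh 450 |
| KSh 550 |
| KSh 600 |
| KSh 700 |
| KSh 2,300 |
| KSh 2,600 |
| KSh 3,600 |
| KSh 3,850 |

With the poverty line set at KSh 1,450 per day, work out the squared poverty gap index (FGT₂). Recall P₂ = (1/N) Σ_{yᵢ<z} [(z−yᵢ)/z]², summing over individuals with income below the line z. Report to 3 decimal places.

0.240

Incomes under z: KSh 250, KSh 450, KSh 550, KSh 600, KSh 700 (q = 5 of N = 9).
Normalized shortfalls: (1450−250)/1450 = 0.8276; (1450−450)/1450 = 0.6897; (1450−550)/1450 = 0.6207; (1450−600)/1450 = 0.5862; (1450−700)/1450 = 0.5172.
Squared: 0.6849; 0.4756; 0.3853; 0.3436; 0.2675.
Sum = 2.156956; P₂ = 2.156956 / 9 = 0.240.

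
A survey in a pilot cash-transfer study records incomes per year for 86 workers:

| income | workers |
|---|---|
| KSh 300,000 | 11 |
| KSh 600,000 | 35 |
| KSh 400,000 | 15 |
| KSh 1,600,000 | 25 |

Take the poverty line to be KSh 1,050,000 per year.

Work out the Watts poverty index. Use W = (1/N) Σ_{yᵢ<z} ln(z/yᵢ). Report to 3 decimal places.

0.556

Below the line: 11×KSh 300,000, 15×KSh 400,000, 35×KSh 600,000 (q = 61 of N = 86).
ln(z/y) terms: ln(1050000/300000) = 1.2528 (×11); ln(1050000/400000) = 0.9651 (×15); ln(1050000/600000) = 0.5596 (×35).
W = 47.843159 / 86 = 0.556.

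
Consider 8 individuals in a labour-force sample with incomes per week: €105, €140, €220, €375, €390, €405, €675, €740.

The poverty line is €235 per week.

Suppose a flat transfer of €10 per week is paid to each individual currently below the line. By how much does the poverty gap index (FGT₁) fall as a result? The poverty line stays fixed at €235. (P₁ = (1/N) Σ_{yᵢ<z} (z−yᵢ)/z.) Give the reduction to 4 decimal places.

0.0160

Before: below the line — €105, €140, €220; poverty gap index (FGT₁) = 0.127660.
After the €10 transfer: below the line — €115, €150, €230; poverty gap index (FGT₁) = 0.111702.
Reduction = 0.127660 − 0.111702 = 0.0160.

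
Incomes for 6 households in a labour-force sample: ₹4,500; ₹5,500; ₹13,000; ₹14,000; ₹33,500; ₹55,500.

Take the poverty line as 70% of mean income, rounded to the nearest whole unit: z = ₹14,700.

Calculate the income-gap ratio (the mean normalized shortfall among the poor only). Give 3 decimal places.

0.371

Incomes under z: ₹4,500, ₹5,500, ₹13,000, ₹14,000 (q = 4 of N = 6).
Relative gaps: 0.6939, 0.6259, 0.1156, 0.0476; sum = 1.482993.
The income-gap ratio divides by q (the poor only): 1.482993 / 4 = 0.371.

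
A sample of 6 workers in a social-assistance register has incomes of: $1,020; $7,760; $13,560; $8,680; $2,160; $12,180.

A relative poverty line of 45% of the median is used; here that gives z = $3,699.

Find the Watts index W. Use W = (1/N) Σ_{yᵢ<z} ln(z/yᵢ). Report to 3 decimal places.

Incomes under z: $1,020, $2,160 (q = 2 of N = 6).
Log shortfalls: ln(3699/1020) = 1.2883; ln(3699/2160) = 0.5380.
W = 1.826214 / 6 = 0.304.

0.304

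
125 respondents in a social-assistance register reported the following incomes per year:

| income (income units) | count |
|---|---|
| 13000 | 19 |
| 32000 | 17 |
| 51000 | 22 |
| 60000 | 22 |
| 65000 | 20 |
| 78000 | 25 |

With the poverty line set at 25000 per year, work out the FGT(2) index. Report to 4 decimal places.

0.0350

Incomes under z: 19×13000 (q = 19 of N = 125).
Shortfall ratios: (25000−13000)/25000 = 0.4800 (×19).
Squared: 0.2304 (×19).
Sum = 4.377600; P₂ = 4.377600 / 125 = 0.0350.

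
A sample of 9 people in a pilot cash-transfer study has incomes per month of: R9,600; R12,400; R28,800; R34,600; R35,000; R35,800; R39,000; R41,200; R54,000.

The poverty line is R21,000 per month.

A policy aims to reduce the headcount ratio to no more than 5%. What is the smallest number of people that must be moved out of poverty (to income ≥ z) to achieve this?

Currently q = 2 of N = 9 are below the line (H = 0.222).
A headcount ratio of at most 5% allows at most ⌊0.05 × 9⌋ = 0 poor people.
So at least 2 − 0 = 2 must be lifted.

2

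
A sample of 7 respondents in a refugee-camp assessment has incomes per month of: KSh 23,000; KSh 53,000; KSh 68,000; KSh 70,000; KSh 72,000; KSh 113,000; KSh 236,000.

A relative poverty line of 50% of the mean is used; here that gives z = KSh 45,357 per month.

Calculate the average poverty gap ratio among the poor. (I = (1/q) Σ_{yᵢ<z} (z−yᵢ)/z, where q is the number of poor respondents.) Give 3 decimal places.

0.493

Below z: KSh 23,000 (q = 1 of N = 7).
Shortfall ratios (z−y)/z: 0.4929; sum = 0.492912.
The income-gap ratio divides by q (the poor only): 0.492912 / 1 = 0.493.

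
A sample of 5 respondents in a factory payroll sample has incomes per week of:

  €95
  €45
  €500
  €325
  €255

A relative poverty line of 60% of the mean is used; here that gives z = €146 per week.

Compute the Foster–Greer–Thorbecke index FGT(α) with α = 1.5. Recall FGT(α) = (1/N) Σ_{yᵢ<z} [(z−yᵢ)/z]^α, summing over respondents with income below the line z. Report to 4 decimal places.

Below the line: €45, €95 (q = 2 of N = 5).
Relative gaps: (146−45)/146 = 0.6918; (146−95)/146 = 0.3493.
Raised to α = 1.5: 0.57538; 0.20646.
Sum = 0.781833; FGT(1.5) = 0.781833 / 5 = 0.1564.

0.1564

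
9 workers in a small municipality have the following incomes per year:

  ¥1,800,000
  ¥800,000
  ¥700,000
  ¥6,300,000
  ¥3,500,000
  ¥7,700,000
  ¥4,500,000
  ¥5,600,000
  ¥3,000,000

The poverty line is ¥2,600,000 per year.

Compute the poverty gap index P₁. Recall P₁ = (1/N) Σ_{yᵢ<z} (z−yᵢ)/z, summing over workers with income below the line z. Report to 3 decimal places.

0.192

Below z: ¥700,000, ¥800,000, ¥1,800,000 (q = 3 of N = 9).
Gap ratios (z−y)/z: (2600000−700000)/2600000 = 0.7308; (2600000−800000)/2600000 = 0.6923; (2600000−1800000)/2600000 = 0.3077.
Σ = 1.730769. Dividing by the full population N = 9 gives P₁ = 0.192.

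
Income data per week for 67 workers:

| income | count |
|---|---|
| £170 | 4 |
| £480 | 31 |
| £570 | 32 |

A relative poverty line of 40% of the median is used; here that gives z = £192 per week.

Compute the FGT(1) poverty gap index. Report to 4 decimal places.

0.0068

Below z: 4×£170 (q = 4 of N = 67).
Normalized shortfalls: (192−170)/192 = 0.1146 (×4).
Sum of shortfalls = 0.458333; P₁ averages over all N: 0.458333 / 67 = 0.0068.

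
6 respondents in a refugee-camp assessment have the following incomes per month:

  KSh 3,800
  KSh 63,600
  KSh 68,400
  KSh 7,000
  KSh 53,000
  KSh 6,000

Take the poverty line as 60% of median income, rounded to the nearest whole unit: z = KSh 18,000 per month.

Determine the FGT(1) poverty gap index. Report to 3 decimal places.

Incomes under z: KSh 3,800, KSh 6,000, KSh 7,000 (q = 3 of N = 6).
Gap ratios (z−y)/z: (18000−3800)/18000 = 0.7889; (18000−6000)/18000 = 0.6667; (18000−7000)/18000 = 0.6111.
Σ = 2.066667. Dividing by the full population N = 6 gives P₁ = 0.344.

0.344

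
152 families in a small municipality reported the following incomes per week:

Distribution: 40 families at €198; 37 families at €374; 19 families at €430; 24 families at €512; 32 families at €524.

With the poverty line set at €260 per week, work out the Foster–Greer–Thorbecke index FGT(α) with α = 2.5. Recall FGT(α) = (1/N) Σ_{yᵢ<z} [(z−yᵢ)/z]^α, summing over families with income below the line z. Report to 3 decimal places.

0.007

Incomes under z: 40×€198 (q = 40 of N = 152).
Shortfall ratios: (260−198)/260 = 0.2385 (×40).
Raised to α = 2.5: 0.02777 (×40).
Sum = 1.110723; FGT(2.5) = 1.110723 / 152 = 0.007.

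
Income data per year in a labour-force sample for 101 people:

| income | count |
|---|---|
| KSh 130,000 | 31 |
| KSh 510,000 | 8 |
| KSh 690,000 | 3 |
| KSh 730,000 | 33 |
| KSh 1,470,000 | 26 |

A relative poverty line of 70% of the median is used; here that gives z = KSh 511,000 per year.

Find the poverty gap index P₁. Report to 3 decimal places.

Incomes under z: 31×KSh 130,000, 8×KSh 510,000 (q = 39 of N = 101).
Normalized shortfalls: (511000−130000)/511000 = 0.7456 (×31); (511000−510000)/511000 = 0.0020 (×8).
Σ = 23.129159. Dividing by the full population N = 101 gives P₁ = 0.229.

0.229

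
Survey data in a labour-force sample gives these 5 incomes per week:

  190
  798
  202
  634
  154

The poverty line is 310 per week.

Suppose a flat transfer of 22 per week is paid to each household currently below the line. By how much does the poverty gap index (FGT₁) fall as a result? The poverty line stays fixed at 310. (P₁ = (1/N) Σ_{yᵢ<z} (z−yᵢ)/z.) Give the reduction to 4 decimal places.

0.0426

Before: below the line — 154, 190, 202; poverty gap index (FGT₁) = 0.247742.
After the 22 transfer: below the line — 176, 212, 224; poverty gap index (FGT₁) = 0.205161.
Reduction = 0.247742 − 0.205161 = 0.0426.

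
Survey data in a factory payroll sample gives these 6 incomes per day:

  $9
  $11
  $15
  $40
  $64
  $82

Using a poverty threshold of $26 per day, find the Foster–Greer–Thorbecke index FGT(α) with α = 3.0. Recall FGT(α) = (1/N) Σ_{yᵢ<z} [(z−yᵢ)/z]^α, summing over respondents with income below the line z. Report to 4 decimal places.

0.0912

Poor units: $9, $11, $15 (q = 3 of N = 6).
Gap ratios (z−y)/z: (26−9)/26 = 0.6538; (26−11)/26 = 0.5769; (26−15)/26 = 0.4231.
Raised to α = 3.0: 0.27953; 0.19202; 0.07573.
Sum = 0.547280; FGT(3.0) = 0.547280 / 6 = 0.0912.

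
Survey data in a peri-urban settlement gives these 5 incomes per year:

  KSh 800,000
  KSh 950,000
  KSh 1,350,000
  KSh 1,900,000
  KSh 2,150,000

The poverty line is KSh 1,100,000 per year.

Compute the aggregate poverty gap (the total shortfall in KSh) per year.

Below the line: KSh 800,000, KSh 950,000 (q = 2 of N = 5).
Individual gaps: 1100000−800000 = 300000; 1100000−950000 = 150000.
Aggregate gap = KSh 450,000.

KSh 450,000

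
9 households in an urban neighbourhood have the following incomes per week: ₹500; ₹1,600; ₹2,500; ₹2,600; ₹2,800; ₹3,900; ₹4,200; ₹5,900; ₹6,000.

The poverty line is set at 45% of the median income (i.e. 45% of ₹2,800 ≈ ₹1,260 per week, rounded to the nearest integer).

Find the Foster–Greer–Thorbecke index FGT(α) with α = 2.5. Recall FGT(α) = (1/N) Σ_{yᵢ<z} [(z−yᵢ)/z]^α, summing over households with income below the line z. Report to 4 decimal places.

0.0314

Below the line: ₹500 (q = 1 of N = 9).
Gap ratios (z−y)/z: (1260−500)/1260 = 0.6032.
Raised to α = 2.5: 0.28256.
Sum = 0.282558; FGT(2.5) = 0.282558 / 9 = 0.0314.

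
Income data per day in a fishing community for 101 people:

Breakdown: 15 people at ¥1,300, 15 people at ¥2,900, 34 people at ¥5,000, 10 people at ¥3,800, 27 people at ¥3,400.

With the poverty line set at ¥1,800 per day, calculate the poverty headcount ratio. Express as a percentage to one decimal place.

15 of the 101 people have income below ¥1,800.
H = 15/101 = 14.9%.

14.9%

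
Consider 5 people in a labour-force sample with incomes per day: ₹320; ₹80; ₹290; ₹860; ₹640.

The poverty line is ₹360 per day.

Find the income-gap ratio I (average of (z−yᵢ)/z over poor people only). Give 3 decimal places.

Incomes under z: ₹80, ₹290, ₹320 (q = 3 of N = 5).
Relative gaps: 0.7778, 0.1944, 0.1111; sum = 1.083333.
The income-gap ratio divides by q (the poor only): 1.083333 / 3 = 0.361.

0.361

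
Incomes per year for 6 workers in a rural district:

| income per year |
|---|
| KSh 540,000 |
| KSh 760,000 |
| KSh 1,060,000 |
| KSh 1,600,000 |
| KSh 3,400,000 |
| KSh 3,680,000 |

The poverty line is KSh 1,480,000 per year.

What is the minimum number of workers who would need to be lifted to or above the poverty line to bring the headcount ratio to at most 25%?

2

3 of the 6 workers are poor, so H = 3/6 = 0.500.
A headcount ratio of at most 25% allows at most ⌊0.25 × 6⌋ = 1 poor workers.
So at least 3 − 1 = 2 must be lifted.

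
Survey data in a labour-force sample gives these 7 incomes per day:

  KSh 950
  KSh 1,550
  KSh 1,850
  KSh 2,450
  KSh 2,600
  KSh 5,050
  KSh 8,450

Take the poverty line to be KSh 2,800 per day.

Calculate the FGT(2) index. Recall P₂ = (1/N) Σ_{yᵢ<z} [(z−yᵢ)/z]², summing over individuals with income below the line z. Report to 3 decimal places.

Poor units: KSh 950, KSh 1,550, KSh 1,850, KSh 2,450, KSh 2,600 (q = 5 of N = 7).
Relative gaps: (2800−950)/2800 = 0.6607; (2800−1550)/2800 = 0.4464; (2800−1850)/2800 = 0.3393; (2800−2450)/2800 = 0.1250; (2800−2600)/2800 = 0.0714.
Squared: 0.4365; 0.1993; 0.1151; 0.0156; 0.0051.
Sum = 0.771684; P₂ = 0.771684 / 7 = 0.110.

0.110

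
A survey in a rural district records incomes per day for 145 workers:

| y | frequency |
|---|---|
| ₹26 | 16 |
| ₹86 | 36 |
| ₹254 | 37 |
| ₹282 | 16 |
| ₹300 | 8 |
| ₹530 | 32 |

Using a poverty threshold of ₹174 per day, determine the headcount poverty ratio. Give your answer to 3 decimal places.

0.359

52 of the 145 workers have income below ₹174.
H = 52/145 = 0.359.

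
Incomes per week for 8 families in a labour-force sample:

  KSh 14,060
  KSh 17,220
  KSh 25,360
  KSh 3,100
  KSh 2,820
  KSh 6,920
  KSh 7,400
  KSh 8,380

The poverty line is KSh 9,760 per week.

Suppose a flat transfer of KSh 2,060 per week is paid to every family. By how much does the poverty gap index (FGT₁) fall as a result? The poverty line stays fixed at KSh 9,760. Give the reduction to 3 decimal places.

Before: below the line — KSh 2,820, KSh 3,100, KSh 6,920, KSh 7,400, KSh 8,380; poverty gap index (FGT₁) = 0.25845.
After the KSh 2,060 transfer: below the line — KSh 4,880, KSh 5,160, KSh 8,980, KSh 9,460; poverty gap index (FGT₁) = 0.13525.
Reduction = 0.25845 − 0.13525 = 0.123.

0.123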